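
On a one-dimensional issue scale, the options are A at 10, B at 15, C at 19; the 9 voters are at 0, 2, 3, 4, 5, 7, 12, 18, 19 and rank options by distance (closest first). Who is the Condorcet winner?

With single-peaked preferences on a line, the Condorcet winner is the candidate closest to the median voter.
The median voter (position 5) is closest to A at 10.
Check: A vs C — voters closer to A: 7 of 9.

A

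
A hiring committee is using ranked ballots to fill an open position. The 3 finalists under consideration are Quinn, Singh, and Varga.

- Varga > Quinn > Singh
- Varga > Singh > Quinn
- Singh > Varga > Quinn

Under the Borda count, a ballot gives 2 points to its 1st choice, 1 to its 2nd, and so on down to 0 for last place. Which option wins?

Borda scores:
  Quinn: 1 + 0 + 0 = 1
  Singh: 0 + 1 + 2 = 3
  Varga: 2 + 2 + 1 = 5
Varga has the highest total.

Varga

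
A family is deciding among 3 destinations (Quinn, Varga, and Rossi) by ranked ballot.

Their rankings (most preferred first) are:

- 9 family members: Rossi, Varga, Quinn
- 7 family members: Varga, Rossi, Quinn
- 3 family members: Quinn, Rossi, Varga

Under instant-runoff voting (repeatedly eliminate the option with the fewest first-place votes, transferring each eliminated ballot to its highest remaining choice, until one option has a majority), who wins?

Rossi

Round 1: Rossi 9, Varga 7, Quinn 3. Quinn has the fewest and is eliminated.
Round 2: Rossi 12, Varga 7. Rossi has a majority.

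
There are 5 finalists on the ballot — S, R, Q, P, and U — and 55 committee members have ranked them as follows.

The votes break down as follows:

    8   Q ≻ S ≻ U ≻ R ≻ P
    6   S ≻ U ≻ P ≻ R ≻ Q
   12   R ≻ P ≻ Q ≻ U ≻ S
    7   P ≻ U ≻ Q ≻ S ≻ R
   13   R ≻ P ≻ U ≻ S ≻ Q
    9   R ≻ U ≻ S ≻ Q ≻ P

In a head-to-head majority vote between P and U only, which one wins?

Ballots ranking P above U: 12+7+13 = 32.
Ballots ranking U above P: 8+6+9 = 23.
P wins the head-to-head, 32–23.

P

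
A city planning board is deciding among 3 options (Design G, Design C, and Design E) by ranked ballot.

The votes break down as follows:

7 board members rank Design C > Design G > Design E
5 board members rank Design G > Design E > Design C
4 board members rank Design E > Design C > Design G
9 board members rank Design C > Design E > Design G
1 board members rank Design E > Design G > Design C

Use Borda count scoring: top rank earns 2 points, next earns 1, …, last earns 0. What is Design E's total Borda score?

Borda scores:
  Design G: 7·1 + 5·2 + 4·0 + 9·0 + 1 = 18
  Design C: 7·2 + 5·0 + 4·1 + 9·2 + 0 = 36
  Design E: 7·0 + 5·1 + 4·2 + 9·1 + 2 = 24

24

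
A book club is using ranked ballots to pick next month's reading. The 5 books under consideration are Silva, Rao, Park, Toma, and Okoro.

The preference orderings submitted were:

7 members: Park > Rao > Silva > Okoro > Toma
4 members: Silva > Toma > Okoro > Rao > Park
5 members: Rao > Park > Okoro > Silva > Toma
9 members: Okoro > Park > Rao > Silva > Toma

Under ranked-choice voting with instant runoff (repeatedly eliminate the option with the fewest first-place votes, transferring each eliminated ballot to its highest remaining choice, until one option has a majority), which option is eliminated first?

Toma

Round 1: Okoro 9, Park 7, Rao 5, Silva 4, Toma 0. Toma has the fewest and is eliminated.
Round 2: Okoro 9, Park 7, Rao 5, Silva 4. Silva has the fewest and is eliminated.
Round 3: Okoro 13, Park 7, Rao 5. Okoro has a majority.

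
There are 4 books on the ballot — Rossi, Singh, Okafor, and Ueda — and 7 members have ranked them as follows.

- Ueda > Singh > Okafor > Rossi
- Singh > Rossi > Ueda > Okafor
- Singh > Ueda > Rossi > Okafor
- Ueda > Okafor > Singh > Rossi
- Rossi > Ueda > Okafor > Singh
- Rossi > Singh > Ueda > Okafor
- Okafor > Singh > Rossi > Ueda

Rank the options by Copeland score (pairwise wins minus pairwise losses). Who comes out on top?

Pairwise results:
  Rossi vs Singh: Singh wins 5–2.
  Rossi vs Okafor: Rossi wins 4–3.
  Rossi vs Ueda: Rossi wins 4–3.
  Singh vs Okafor: Singh wins 4–3.
  Singh vs Ueda: Singh wins 4–3.
  Okafor vs Ueda: Ueda wins 6–1.
Copeland scores (wins − losses):
  Rossi: 2 − 1 = 1
  Singh: 3 − 0 = 3
  Okafor: 0 − 3 = -3
  Ueda: 1 − 2 = -1
Singh has the best Copeland score.

Singh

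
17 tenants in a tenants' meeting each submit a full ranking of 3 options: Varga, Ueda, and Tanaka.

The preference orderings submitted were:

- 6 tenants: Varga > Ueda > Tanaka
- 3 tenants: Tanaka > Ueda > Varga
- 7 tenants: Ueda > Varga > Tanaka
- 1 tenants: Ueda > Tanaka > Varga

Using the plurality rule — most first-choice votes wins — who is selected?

First-place vote totals:
  Varga: 6
  Ueda: 8
  Tanaka: 3
Ueda has the most first-place votes.

Ueda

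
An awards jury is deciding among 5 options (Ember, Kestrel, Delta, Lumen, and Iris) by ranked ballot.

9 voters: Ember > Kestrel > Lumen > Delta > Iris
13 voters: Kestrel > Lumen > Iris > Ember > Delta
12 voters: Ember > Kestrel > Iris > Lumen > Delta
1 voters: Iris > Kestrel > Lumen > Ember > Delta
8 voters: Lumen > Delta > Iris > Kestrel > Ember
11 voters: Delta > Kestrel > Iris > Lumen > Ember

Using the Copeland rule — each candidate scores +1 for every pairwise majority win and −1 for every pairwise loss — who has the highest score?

Pairwise results:
  Ember vs Kestrel: Kestrel wins 33–21.
  Ember vs Delta: Ember wins 35–19.
  Ember vs Lumen: Lumen wins 33–21.
  Ember vs Iris: Iris wins 33–21.
  Kestrel vs Delta: Kestrel wins 35–19.
  Kestrel vs Lumen: Kestrel wins 46–8.
  Kestrel vs Iris: Kestrel wins 45–9.
  Delta vs Lumen: Lumen wins 43–11.
  Delta vs Iris: Delta wins 28–26.
  Lumen vs Iris: Lumen wins 30–24.
Copeland scores (wins − losses):
  Ember: 1 − 3 = -2
  Kestrel: 4 − 0 = 4
  Delta: 1 − 3 = -2
  Lumen: 3 − 1 = 2
  Iris: 1 − 3 = -2
Kestrel has the best Copeland score.

Kestrel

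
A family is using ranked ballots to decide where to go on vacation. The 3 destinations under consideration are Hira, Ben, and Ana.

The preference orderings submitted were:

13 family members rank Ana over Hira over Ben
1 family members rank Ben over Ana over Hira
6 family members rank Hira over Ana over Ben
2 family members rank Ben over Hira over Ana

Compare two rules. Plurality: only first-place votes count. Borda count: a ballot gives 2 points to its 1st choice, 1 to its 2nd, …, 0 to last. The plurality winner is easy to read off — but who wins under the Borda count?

Ana

Plurality first-place counts: Hira 6, Ben 3, Ana 13 → Ana.
Borda totals: Hira 27, Ben 6, Ana 33 → Ana.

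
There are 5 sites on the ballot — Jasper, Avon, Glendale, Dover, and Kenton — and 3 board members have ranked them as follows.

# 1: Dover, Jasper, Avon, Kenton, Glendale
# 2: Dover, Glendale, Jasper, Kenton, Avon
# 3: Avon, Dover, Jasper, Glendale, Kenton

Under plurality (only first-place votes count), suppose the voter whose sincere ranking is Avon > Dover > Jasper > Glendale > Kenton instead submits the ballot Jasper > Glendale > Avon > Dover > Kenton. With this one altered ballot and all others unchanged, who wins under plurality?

Dover

First-place totals with the altered ballot: Jasper 1, Avon 0, Glendale 0, Dover 2, Kenton 0.
The winner is unchanged: still Dover.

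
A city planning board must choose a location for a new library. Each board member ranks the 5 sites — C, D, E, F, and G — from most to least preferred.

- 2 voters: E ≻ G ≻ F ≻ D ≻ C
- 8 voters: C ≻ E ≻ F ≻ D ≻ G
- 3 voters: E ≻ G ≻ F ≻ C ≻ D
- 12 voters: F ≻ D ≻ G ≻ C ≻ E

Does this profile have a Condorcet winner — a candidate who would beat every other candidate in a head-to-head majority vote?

Head-to-head results (25 voters total):
C vs D: D wins 14–11.
C vs E: C wins 20–5.
C vs F: F wins 17–8.
C vs G: G wins 17–8.
D vs E: E wins 13–12.
D vs F: F wins 25–0.
D vs G: D wins 20–5.
E vs F: E wins 13–12.
E vs G: E wins 13–12.
F vs G: F wins 20–5.
No candidate beats all others: C beats E beats D beats C, a majority cycle.

No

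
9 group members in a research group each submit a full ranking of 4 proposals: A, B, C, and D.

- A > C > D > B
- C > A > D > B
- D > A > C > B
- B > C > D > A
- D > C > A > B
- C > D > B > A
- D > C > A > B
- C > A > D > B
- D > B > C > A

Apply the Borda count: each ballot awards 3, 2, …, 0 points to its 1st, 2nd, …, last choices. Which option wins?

Borda scores:
  A: 3 + 2 + 2 + 0 + 1 + 0 + 1 + 2 + 0 = 11
  B: 0 + 0 + 0 + 3 + 0 + 1 + 0 + 0 + 2 = 6
  C: 2 + 3 + 1 + 2 + 2 + 3 + 2 + 3 + 1 = 19
  D: 1 + 1 + 3 + 1 + 3 + 2 + 3 + 1 + 3 = 18
C has the highest total.

C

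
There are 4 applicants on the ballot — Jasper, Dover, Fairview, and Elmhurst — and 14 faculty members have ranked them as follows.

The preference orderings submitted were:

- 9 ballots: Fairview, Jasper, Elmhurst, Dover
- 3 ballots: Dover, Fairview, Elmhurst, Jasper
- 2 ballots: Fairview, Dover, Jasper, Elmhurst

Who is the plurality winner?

Fairview

First-place vote totals:
  Jasper: 0
  Dover: 3
  Fairview: 11
  Elmhurst: 0
Fairview has the most first-place votes.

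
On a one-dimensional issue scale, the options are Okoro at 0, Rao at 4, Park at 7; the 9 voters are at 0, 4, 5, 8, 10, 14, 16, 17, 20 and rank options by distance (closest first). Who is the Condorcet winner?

With single-peaked preferences on a line, the Condorcet winner is the candidate closest to the median voter.
The median voter (position 10) is closest to Park at 7.
Check: Park vs Rao — voters closer to Park: 6 of 9.

Park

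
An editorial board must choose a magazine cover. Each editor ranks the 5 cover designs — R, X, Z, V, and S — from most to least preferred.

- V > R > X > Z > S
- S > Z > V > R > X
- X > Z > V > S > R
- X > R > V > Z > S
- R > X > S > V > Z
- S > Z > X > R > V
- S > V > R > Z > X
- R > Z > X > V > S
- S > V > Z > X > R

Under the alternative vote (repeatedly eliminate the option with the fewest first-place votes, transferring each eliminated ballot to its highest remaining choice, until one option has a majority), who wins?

Round 1: S 4, R 2, X 2, V 1, Z 0. Z has the fewest and is eliminated.
Round 2: S 4, R 2, X 2, V 1. V has the fewest and is eliminated.
Round 3: S 4, R 3, X 2. X has the fewest and is eliminated.
Round 4: S 5, R 4. S has a majority.

S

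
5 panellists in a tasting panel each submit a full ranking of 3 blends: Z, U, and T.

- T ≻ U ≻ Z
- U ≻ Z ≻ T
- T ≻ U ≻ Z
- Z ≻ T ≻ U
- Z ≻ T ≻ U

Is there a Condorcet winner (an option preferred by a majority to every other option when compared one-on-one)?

No

Head-to-head results (5 voters total):
Z vs U: U wins 3–2.
Z vs T: Z wins 3–2.
U vs T: T wins 4–1.
No candidate beats all others: Z beats T beats U beats Z, a majority cycle.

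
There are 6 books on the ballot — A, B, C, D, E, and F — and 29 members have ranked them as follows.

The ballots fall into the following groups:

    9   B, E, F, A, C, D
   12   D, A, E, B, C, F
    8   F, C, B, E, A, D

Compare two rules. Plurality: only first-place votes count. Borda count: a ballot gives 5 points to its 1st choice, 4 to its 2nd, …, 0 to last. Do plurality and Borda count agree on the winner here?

Plurality first-place counts: A 0, B 9, C 0, D 12, E 0, F 8 → D.
Borda totals: A 74, B 93, C 53, D 60, E 88, F 67 → B.
The two rules disagree: plurality picks D, Borda picks B.

No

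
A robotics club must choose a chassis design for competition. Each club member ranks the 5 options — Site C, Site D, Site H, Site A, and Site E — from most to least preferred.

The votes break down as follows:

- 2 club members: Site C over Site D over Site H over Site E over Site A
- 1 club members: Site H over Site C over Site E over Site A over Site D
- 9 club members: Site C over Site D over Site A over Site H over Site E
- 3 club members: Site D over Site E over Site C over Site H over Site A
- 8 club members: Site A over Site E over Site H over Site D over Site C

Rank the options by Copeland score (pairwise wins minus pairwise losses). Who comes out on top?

Site C

Pairwise results:
  Site C vs Site D: Site C wins 12–11.
  Site C vs Site H: Site C wins 14–9.
  Site C vs Site A: Site C wins 15–8.
  Site C vs Site E: Site C wins 12–11.
  Site D vs Site H: Site D wins 14–9.
  Site D vs Site A: Site D wins 14–9.
  Site D vs Site E: Site D wins 14–9.
  Site H vs Site A: Site A wins 17–6.
  Site H vs Site E: Site H wins 12–11.
  Site A vs Site E: Site A wins 17–6.
Copeland scores (wins − losses):
  Site C: 4 − 0 = 4
  Site D: 3 − 1 = 2
  Site H: 1 − 3 = -2
  Site A: 2 − 2 = 0
  Site E: 0 − 4 = -4
Site C has the best Copeland score.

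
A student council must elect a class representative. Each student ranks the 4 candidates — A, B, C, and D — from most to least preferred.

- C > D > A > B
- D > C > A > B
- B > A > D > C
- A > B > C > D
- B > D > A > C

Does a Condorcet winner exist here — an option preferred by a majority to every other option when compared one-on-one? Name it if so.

Head-to-head results (5 voters total):
A vs B: A wins 3–2.
A vs C: A wins 3–2.
A vs D: D wins 3–2.
B vs C: B wins 3–2.
B vs D: B wins 3–2.
C vs D: D wins 3–2.
No candidate beats all others: A beats B beats D beats A, a majority cycle.

There is no Condorcet winner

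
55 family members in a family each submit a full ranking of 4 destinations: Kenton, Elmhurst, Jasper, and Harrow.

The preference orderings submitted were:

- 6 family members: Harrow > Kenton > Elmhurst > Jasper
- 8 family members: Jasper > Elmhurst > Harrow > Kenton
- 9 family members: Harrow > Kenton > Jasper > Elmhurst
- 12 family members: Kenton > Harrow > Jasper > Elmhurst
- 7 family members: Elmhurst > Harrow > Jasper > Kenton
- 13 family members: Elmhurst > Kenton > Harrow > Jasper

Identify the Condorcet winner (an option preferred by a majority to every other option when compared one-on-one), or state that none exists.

None — there is no Condorcet winner

Head-to-head results (55 voters total):
Kenton vs Elmhurst: Elmhurst wins 28–27.
Kenton vs Jasper: Kenton wins 40–15.
Kenton vs Harrow: Harrow wins 30–25.
Elmhurst vs Jasper: Jasper wins 29–26.
Elmhurst vs Harrow: Elmhurst wins 28–27.
Jasper vs Harrow: Harrow wins 47–8.
No candidate beats all others: Kenton beats Jasper beats Elmhurst beats Kenton, a majority cycle.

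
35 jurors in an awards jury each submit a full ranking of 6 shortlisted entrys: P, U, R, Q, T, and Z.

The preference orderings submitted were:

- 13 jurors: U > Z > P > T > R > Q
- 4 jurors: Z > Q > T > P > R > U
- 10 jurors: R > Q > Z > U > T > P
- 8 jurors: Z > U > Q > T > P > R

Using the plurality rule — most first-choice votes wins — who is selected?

U

First-place vote totals:
  P: 0
  U: 13
  R: 10
  Q: 0
  T: 0
  Z: 12
U has the most first-place votes.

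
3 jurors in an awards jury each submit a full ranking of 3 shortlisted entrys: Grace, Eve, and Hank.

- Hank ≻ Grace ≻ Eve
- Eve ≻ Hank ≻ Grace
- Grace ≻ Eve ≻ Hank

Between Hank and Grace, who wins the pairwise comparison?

Ballots ranking Hank above Grace: 2.
Ballots ranking Grace above Hank: 1.
Hank wins the head-to-head, 2–1.

Hank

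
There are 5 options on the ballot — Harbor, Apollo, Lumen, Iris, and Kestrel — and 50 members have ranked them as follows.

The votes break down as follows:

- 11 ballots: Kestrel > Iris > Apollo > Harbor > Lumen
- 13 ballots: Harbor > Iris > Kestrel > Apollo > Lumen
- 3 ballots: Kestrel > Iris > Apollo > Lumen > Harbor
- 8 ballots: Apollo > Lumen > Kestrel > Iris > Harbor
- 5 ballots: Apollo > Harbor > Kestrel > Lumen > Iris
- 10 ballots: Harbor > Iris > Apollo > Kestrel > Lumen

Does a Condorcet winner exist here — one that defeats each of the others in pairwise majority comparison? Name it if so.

There is no Condorcet winner

Head-to-head results (50 voters total):
Harbor vs Apollo: Apollo wins 27–23.
Harbor vs Lumen: Harbor wins 39–11.
Harbor vs Iris: Harbor wins 28–22.
Harbor vs Kestrel: Harbor wins 28–22.
Apollo vs Lumen: Apollo wins 50–0.
Apollo vs Iris: Iris wins 37–13.
Apollo vs Kestrel: Kestrel wins 27–23.
Lumen vs Iris: Iris wins 37–13.
Lumen vs Kestrel: Kestrel wins 42–8.
Iris vs Kestrel: Kestrel wins 27–23.
No candidate beats all others: Harbor beats Iris beats Apollo beats Harbor, a majority cycle.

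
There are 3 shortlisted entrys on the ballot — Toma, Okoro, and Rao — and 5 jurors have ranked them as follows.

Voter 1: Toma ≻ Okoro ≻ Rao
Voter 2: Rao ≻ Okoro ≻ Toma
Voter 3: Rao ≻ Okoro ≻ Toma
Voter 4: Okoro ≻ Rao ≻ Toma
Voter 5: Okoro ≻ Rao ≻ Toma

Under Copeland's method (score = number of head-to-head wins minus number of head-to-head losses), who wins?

Pairwise results:
  Toma vs Okoro: Okoro wins 4–1.
  Toma vs Rao: Rao wins 4–1.
  Okoro vs Rao: Okoro wins 3–2.
Copeland scores (wins − losses):
  Toma: 0 − 2 = -2
  Okoro: 2 − 0 = 2
  Rao: 1 − 1 = 0
Okoro has the best Copeland score.

Okoro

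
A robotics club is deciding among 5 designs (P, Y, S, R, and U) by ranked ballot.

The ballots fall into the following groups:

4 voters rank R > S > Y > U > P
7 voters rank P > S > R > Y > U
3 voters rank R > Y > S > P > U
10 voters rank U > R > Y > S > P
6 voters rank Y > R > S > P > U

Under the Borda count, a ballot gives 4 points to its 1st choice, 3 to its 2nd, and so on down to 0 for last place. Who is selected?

Borda scores:
  P: 4·0 + 7·4 + 3·1 + 10·0 + 6·1 = 37
  Y: 4·2 + 7·1 + 3·3 + 10·2 + 6·4 = 68
  S: 4·3 + 7·3 + 3·2 + 10·1 + 6·2 = 61
  R: 4·4 + 7·2 + 3·4 + 10·3 + 6·3 = 90
  U: 4·1 + 7·0 + 3·0 + 10·4 + 6·0 = 44
R has the highest total.

R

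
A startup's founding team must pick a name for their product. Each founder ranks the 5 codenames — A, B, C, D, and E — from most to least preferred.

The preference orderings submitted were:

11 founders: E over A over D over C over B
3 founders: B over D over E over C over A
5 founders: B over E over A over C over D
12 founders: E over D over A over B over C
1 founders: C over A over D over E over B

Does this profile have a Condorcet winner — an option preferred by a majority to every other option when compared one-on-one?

Yes

Head-to-head results (32 voters total):
A vs B: A wins 24–8.
A vs C: A wins 28–4.
A vs D: A wins 17–15.
A vs E: E wins 31–1.
B vs C: B wins 20–12.
B vs D: D wins 24–8.
B vs E: E wins 24–8.
C vs D: D wins 26–6.
C vs E: E wins 31–1.
D vs E: E wins 28–4.
E beats each rival — A (31–1), B (24–8), C (31–1), D (28–4) — so E is the Condorcet winner.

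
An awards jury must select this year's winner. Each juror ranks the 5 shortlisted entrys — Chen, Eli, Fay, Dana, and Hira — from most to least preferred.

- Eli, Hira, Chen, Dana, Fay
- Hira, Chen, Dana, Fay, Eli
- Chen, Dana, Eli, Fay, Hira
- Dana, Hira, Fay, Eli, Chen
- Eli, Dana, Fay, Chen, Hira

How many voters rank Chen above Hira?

2

Ballots ranking Chen above Hira: 2.
Ballots ranking Hira above Chen: 3.
So 2 of 5 voters prefer Chen to Hira.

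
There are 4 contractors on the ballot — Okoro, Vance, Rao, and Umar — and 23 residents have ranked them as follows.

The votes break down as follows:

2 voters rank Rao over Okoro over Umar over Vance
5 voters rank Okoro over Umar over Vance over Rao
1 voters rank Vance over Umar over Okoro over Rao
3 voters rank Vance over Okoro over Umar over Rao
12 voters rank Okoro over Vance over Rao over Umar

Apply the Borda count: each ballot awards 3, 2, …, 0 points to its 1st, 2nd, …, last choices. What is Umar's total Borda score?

17

Borda scores:
  Okoro: 2·2 + 5·3 + 1 + 3·2 + 12·3 = 62
  Vance: 2·0 + 5·1 + 3 + 3·3 + 12·2 = 41
  Rao: 2·3 + 5·0 + 0 + 3·0 + 12·1 = 18
  Umar: 2·1 + 5·2 + 2 + 3·1 + 12·0 = 17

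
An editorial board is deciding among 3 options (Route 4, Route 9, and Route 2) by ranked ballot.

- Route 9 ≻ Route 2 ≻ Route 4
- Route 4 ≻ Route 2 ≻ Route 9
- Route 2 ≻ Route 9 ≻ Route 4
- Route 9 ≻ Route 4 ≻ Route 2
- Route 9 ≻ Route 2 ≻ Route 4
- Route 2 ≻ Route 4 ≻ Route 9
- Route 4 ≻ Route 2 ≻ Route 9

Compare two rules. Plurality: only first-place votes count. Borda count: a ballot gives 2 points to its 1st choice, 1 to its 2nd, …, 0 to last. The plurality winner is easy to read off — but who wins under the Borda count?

Plurality first-place counts: Route 4 2, Route 9 3, Route 2 2 → Route 9.
Borda totals: Route 4 6, Route 9 7, Route 2 8 → Route 2.

Route 2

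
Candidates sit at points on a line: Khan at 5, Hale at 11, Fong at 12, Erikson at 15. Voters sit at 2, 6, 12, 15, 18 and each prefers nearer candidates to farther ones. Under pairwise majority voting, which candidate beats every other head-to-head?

With single-peaked preferences on a line, the Condorcet winner is the candidate closest to the median voter.
The median voter (position 12) is closest to Fong at 12.
Check: Fong vs Erikson — voters closer to Fong: 3 of 5.

Fong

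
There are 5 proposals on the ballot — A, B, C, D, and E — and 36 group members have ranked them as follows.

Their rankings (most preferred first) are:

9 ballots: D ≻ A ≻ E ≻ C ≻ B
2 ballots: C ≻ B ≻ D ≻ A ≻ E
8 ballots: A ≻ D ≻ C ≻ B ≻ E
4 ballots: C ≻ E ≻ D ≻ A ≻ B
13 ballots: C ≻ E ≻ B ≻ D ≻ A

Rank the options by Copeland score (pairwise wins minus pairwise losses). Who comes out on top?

Pairwise results:
  A vs B: A wins 21–15.
  A vs C: C wins 19–17.
  A vs D: D wins 28–8.
  A vs E: A wins 19–17.
  B vs C: C wins 36–0.
  B vs D: D wins 21–15.
  B vs E: E wins 26–10.
  C vs D: C wins 19–17.
  C vs E: C wins 27–9.
  D vs E: D wins 19–17.
Copeland scores (wins − losses):
  A: 2 − 2 = 0
  B: 0 − 4 = -4
  C: 4 − 0 = 4
  D: 3 − 1 = 2
  E: 1 − 3 = -2
C has the best Copeland score.

C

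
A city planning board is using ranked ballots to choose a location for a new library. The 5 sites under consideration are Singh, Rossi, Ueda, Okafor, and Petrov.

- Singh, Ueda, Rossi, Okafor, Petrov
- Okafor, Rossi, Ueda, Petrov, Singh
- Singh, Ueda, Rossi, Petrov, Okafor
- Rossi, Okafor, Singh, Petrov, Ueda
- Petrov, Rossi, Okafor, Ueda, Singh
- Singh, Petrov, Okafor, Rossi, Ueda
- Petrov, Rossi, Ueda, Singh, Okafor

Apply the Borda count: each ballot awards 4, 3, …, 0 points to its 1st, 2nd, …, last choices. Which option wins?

Borda scores:
  Singh: 4 + 0 + 4 + 2 + 0 + 4 + 1 = 15
  Rossi: 2 + 3 + 2 + 4 + 3 + 1 + 3 = 18
  Ueda: 3 + 2 + 3 + 0 + 1 + 0 + 2 = 11
  Okafor: 1 + 4 + 0 + 3 + 2 + 2 + 0 = 12
  Petrov: 0 + 1 + 1 + 1 + 4 + 3 + 4 = 14
Rossi has the highest total.

Rossi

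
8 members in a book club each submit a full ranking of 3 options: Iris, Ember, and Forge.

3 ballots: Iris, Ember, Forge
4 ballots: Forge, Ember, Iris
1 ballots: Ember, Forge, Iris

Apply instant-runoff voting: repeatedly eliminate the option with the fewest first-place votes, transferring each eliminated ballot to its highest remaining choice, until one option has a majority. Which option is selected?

Forge

Round 1: Forge 4, Iris 3, Ember 1. Ember has the fewest and is eliminated.
Round 2: Forge 5, Iris 3. Forge has a majority.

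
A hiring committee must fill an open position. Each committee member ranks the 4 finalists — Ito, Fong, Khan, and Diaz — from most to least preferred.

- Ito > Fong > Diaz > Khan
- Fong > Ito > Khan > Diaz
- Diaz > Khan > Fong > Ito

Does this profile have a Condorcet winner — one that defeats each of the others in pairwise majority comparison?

Yes

Head-to-head results (3 voters total):
Ito vs Fong: Fong wins 2–1.
Ito vs Khan: Ito wins 2–1.
Ito vs Diaz: Ito wins 2–1.
Fong vs Khan: Fong wins 2–1.
Fong vs Diaz: Fong wins 2–1.
Khan vs Diaz: Diaz wins 2–1.
Fong beats each rival — Ito (2–1), Khan (2–1), Diaz (2–1) — so Fong is the Condorcet winner.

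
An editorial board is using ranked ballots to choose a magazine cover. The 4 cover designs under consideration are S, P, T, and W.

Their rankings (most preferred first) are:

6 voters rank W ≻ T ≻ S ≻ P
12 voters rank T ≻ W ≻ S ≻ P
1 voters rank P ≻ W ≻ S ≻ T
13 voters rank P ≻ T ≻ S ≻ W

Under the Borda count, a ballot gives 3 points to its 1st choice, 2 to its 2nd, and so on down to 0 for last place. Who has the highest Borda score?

Borda scores:
  S: 6·1 + 12·1 + 1 + 13·1 = 32
  P: 6·0 + 12·0 + 3 + 13·3 = 42
  T: 6·2 + 12·3 + 0 + 13·2 = 74
  W: 6·3 + 12·2 + 2 + 13·0 = 44
T has the highest total.

T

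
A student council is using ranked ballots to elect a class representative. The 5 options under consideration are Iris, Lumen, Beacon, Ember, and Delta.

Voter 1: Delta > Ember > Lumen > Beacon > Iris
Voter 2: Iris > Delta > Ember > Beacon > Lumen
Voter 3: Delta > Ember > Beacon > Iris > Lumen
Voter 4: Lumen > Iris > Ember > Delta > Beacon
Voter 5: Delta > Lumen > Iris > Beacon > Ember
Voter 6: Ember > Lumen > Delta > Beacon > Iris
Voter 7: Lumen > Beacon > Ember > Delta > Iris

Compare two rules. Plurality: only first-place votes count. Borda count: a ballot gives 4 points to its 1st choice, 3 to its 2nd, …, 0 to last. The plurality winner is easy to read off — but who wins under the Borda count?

Plurality first-place counts: Iris 1, Lumen 2, Beacon 0, Ember 1, Delta 3 → Delta.
Borda totals: Iris 10, Lumen 16, Beacon 9, Ember 16, Delta 19 → Delta.

Delta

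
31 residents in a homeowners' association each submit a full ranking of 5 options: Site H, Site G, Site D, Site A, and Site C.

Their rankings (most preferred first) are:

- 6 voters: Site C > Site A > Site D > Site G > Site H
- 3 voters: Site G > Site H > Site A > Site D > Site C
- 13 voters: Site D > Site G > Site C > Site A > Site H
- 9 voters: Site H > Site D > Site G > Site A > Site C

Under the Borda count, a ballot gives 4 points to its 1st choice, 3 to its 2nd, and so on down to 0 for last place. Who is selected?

Site D

Borda scores:
  Site H: 6·0 + 3·3 + 13·0 + 9·4 = 45
  Site G: 6·1 + 3·4 + 13·3 + 9·2 = 75
  Site D: 6·2 + 3·1 + 13·4 + 9·3 = 94
  Site A: 6·3 + 3·2 + 13·1 + 9·1 = 46
  Site C: 6·4 + 3·0 + 13·2 + 9·0 = 50
Site D has the highest total.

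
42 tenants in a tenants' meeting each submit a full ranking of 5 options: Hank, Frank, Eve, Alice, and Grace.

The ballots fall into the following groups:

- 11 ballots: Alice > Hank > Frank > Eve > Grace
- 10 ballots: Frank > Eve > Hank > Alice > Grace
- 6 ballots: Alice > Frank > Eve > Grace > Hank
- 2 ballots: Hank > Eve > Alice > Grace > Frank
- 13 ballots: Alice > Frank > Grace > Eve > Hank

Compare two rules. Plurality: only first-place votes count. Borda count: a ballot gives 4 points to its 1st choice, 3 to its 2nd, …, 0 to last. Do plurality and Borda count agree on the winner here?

Plurality first-place counts: Hank 2, Frank 10, Eve 0, Alice 30, Grace 0 → Alice.
Borda totals: Hank 61, Frank 119, Eve 72, Alice 134, Grace 34 → Alice.
The two rules agree on Alice.

Yes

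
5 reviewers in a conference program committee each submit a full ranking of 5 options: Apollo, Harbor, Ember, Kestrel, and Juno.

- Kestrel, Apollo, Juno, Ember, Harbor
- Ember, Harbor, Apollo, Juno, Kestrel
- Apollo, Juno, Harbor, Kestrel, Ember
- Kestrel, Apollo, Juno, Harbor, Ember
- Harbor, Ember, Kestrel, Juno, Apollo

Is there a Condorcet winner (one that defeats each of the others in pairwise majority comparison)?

Head-to-head results (5 voters total):
Apollo vs Harbor: Apollo wins 3–2.
Apollo vs Ember: Apollo wins 3–2.
Apollo vs Kestrel: Kestrel wins 3–2.
Apollo vs Juno: Apollo wins 4–1.
Harbor vs Ember: Harbor wins 3–2.
Harbor vs Kestrel: Harbor wins 3–2.
Harbor vs Juno: Juno wins 3–2.
Ember vs Kestrel: Kestrel wins 3–2.
Ember vs Juno: Juno wins 3–2.
Kestrel vs Juno: Kestrel wins 3–2.
No candidate beats all others: Apollo beats Harbor beats Kestrel beats Apollo, a majority cycle.

No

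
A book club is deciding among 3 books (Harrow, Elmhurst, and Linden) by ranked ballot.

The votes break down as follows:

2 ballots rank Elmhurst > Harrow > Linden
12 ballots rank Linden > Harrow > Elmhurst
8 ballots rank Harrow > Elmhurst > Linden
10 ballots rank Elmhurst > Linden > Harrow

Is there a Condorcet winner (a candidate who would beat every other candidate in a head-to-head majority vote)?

No

Head-to-head results (32 voters total):
Harrow vs Elmhurst: Harrow wins 20–12.
Harrow vs Linden: Linden wins 22–10.
Elmhurst vs Linden: Elmhurst wins 20–12.
No candidate beats all others: Harrow beats Elmhurst beats Linden beats Harrow, a majority cycle.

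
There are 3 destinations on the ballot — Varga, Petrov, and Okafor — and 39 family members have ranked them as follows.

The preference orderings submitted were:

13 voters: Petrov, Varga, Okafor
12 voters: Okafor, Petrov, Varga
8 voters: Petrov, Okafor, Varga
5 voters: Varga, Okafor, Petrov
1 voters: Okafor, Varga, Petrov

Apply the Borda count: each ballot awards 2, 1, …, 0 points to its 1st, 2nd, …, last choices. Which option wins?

Borda scores:
  Varga: 13·1 + 12·0 + 8·0 + 5·2 + 1 = 24
  Petrov: 13·2 + 12·1 + 8·2 + 5·0 + 0 = 54
  Okafor: 13·0 + 12·2 + 8·1 + 5·1 + 2 = 39
Petrov has the highest total.

Petrov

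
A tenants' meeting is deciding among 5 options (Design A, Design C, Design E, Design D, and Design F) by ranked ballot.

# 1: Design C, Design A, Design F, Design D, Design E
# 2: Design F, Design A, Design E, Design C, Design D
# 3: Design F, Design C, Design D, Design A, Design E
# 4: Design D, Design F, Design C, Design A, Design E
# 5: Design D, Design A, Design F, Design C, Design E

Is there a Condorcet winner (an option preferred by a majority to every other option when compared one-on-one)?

Yes

Head-to-head results (5 voters total):
Design A vs Design C: Design C wins 3–2.
Design A vs Design E: Design A wins 5–0.
Design A vs Design D: Design D wins 3–2.
Design A vs Design F: Design F wins 3–2.
Design C vs Design E: Design C wins 4–1.
Design C vs Design D: Design C wins 3–2.
Design C vs Design F: Design F wins 4–1.
Design E vs Design D: Design D wins 4–1.
Design E vs Design F: Design F wins 5–0.
Design D vs Design F: Design F wins 3–2.
Design F beats each rival — Design A (3–2), Design C (4–1), Design E (5–0), Design D (3–2) — so Design F is the Condorcet winner.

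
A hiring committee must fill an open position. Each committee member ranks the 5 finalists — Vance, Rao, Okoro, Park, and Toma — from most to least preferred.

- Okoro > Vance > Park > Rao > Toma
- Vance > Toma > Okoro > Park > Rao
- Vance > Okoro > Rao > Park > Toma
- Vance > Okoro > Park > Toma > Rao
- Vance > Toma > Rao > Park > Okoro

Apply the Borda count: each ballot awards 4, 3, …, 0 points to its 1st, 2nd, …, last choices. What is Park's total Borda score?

7

Borda scores:
  Vance: 3 + 4 + 4 + 4 + 4 = 19
  Rao: 1 + 0 + 2 + 0 + 2 = 5
  Okoro: 4 + 2 + 3 + 3 + 0 = 12
  Park: 2 + 1 + 1 + 2 + 1 = 7
  Toma: 0 + 3 + 0 + 1 + 3 = 7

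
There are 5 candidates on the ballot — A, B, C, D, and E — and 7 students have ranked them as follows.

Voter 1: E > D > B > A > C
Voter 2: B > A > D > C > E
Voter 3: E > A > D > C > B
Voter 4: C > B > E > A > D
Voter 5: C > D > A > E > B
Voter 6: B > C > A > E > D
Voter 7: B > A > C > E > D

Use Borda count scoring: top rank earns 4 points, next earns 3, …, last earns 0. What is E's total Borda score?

13

Borda scores:
  A: 1 + 3 + 3 + 1 + 2 + 2 + 3 = 15
  B: 2 + 4 + 0 + 3 + 0 + 4 + 4 = 17
  C: 0 + 1 + 1 + 4 + 4 + 3 + 2 = 15
  D: 3 + 2 + 2 + 0 + 3 + 0 + 0 = 10
  E: 4 + 0 + 4 + 2 + 1 + 1 + 1 = 13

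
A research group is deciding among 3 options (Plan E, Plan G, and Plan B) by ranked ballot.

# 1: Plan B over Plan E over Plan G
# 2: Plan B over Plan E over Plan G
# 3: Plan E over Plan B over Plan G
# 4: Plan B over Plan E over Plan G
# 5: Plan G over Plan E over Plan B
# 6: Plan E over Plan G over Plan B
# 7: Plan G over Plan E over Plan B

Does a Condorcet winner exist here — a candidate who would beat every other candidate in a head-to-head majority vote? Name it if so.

Plan E

Head-to-head results (7 voters total):
Plan E vs Plan G: Plan E wins 5–2.
Plan E vs Plan B: Plan E wins 4–3.
Plan G vs Plan B: Plan B wins 4–3.
Plan E beats each rival — Plan G (5–2), Plan B (4–3) — so Plan E is the Condorcet winner.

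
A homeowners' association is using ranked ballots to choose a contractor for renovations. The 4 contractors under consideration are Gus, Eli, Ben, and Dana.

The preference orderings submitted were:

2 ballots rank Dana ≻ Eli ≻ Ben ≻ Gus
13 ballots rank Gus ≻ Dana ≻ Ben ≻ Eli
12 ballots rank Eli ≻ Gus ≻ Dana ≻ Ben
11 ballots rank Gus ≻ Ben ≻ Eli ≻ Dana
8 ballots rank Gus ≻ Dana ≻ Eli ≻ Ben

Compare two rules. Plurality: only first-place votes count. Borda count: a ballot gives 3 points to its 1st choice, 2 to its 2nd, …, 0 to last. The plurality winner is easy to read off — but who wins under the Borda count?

Plurality first-place counts: Gus 32, Eli 12, Ben 0, Dana 2 → Gus.
Borda totals: Gus 120, Eli 59, Ben 37, Dana 60 → Gus.

Gus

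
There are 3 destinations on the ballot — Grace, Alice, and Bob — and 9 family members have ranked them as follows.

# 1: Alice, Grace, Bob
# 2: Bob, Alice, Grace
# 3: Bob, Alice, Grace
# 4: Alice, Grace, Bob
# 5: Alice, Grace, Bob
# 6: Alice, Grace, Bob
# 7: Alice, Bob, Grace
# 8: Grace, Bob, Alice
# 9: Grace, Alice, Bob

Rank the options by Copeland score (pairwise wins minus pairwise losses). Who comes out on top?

Pairwise results:
  Grace vs Alice: Alice wins 7–2.
  Grace vs Bob: Grace wins 6–3.
  Alice vs Bob: Alice wins 6–3.
Copeland scores (wins − losses):
  Grace: 1 − 1 = 0
  Alice: 2 − 0 = 2
  Bob: 0 − 2 = -2
Alice has the best Copeland score.

Alice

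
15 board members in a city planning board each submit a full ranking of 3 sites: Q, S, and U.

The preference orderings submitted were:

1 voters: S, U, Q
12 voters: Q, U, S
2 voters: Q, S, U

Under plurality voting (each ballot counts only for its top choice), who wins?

First-place vote totals:
  Q: 14
  S: 1
  U: 0
Q has the most first-place votes.

Q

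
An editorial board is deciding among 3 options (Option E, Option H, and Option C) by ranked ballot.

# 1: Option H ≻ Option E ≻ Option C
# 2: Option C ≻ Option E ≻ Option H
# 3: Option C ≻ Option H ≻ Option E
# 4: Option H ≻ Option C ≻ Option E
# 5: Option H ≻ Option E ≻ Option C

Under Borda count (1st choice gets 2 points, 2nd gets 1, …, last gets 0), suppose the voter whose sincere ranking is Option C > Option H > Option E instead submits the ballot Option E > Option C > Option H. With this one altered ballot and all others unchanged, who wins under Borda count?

Borda totals with the altered ballot: Option E 5, Option H 6, Option C 4.
The winner is unchanged: still Option H.

Option H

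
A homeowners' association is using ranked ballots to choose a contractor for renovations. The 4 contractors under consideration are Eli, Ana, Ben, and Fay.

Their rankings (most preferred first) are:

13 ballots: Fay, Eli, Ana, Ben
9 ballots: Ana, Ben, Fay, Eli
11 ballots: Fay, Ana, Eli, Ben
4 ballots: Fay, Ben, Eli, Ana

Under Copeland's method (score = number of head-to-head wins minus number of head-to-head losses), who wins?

Fay

Pairwise results:
  Eli vs Ana: Ana wins 20–17.
  Eli vs Ben: Eli wins 24–13.
  Eli vs Fay: Fay wins 37–0.
  Ana vs Ben: Ana wins 33–4.
  Ana vs Fay: Fay wins 28–9.
  Ben vs Fay: Fay wins 28–9.
Copeland scores (wins − losses):
  Eli: 1 − 2 = -1
  Ana: 2 − 1 = 1
  Ben: 0 − 3 = -3
  Fay: 3 − 0 = 3
Fay has the best Copeland score.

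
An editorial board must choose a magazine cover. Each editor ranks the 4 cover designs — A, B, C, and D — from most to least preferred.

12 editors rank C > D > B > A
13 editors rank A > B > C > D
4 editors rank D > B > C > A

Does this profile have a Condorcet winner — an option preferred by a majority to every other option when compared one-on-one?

No

Head-to-head results (29 voters total):
A vs B: B wins 16–13.
A vs C: C wins 16–13.
A vs D: D wins 16–13.
B vs C: B wins 17–12.
B vs D: D wins 16–13.
C vs D: C wins 25–4.
No candidate beats all others: B beats C beats D beats B, a majority cycle.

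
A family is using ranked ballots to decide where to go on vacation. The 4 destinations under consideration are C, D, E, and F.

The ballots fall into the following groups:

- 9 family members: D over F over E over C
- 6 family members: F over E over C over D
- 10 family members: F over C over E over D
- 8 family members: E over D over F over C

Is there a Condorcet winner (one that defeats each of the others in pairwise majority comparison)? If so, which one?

Head-to-head results (33 voters total):
C vs D: D wins 17–16.
C vs E: E wins 23–10.
C vs F: F wins 33–0.
D vs E: E wins 24–9.
D vs F: D wins 17–16.
E vs F: F wins 25–8.
No candidate beats all others: D beats F beats E beats D, a majority cycle.

No Condorcet winner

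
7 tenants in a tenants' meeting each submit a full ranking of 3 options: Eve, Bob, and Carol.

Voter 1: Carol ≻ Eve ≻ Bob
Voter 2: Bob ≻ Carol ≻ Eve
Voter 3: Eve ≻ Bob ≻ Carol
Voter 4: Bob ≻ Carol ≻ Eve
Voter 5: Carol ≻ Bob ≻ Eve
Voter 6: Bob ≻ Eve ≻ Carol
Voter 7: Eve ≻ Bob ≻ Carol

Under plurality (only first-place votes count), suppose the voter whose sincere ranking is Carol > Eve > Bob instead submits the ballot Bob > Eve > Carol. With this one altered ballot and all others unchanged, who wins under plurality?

First-place totals with the altered ballot: Eve 2, Bob 4, Carol 1.
The winner is unchanged: still Bob.

Bob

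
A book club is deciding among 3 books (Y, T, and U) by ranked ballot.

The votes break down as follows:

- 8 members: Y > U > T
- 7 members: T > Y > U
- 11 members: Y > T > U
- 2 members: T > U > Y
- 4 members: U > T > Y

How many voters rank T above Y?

13

Ballots ranking T above Y: 7+2+4 = 13.
Ballots ranking Y above T: 8+11 = 19.
So 13 of 32 voters prefer T to Y.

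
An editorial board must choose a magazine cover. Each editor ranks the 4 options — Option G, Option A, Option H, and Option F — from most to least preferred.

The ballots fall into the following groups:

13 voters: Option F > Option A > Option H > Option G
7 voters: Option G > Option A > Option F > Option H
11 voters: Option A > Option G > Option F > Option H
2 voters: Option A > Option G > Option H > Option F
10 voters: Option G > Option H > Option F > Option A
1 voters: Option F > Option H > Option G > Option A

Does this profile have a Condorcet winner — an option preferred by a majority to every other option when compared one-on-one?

Head-to-head results (44 voters total):
Option G vs Option A: Option A wins 26–18.
Option G vs Option H: Option G wins 30–14.
Option G vs Option F: Option G wins 30–14.
Option A vs Option H: Option A wins 33–11.
Option A vs Option F: Option F wins 24–20.
Option H vs Option F: Option F wins 32–12.
No candidate beats all others: Option G beats Option F beats Option A beats Option G, a majority cycle.

No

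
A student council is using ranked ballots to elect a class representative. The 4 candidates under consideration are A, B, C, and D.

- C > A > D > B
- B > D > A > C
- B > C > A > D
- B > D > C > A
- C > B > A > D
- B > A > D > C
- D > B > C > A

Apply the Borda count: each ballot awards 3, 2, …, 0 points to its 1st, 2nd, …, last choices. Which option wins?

Borda scores:
  A: 2 + 1 + 1 + 0 + 1 + 2 + 0 = 7
  B: 0 + 3 + 3 + 3 + 2 + 3 + 2 = 16
  C: 3 + 0 + 2 + 1 + 3 + 0 + 1 = 10
  D: 1 + 2 + 0 + 2 + 0 + 1 + 3 = 9
B has the highest total.

B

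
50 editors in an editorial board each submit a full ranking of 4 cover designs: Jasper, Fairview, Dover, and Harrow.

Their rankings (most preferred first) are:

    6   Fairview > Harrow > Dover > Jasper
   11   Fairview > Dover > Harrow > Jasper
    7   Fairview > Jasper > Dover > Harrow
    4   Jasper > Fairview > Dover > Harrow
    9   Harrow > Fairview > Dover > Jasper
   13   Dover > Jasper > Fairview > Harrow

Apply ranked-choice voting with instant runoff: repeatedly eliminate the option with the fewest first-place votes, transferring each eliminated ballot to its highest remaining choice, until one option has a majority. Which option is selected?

Round 1: Fairview 24, Dover 13, Harrow 9, Jasper 4. Jasper has the fewest and is eliminated.
Round 2: Fairview 28, Dover 13, Harrow 9. Fairview has a majority.

Fairview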